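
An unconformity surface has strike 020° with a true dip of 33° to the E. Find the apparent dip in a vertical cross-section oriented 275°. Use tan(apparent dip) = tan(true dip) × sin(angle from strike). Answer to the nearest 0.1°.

32.1°

Angle between strike (020°) and section (275°): β = 75°.
tan α = tan 33° × sin 75° = 0.6494 × 0.9659 = 0.6273
α = arctan(0.6273) = 32.10°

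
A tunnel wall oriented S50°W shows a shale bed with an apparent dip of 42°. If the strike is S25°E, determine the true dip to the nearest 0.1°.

β = acute angle between strike S25°E and section S50°W = 75°.
tan δ = tan α / sin β = tan 42° / sin 75° = 0.9004 / 0.9659 = 0.9322
δ = arctan(0.9322) = 42.99°

43.0°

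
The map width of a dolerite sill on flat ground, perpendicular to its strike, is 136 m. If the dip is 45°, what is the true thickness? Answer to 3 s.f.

96.2 m

True thickness t = w · sin(dip) = 136 × sin 45°
t = 136 × 0.7071 = 96.167 m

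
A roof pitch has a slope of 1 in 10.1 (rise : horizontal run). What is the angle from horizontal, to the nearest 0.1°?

5.7°

tan θ = 1/10.1 = 0.0990
θ = arctan(0.0990) = 5.65°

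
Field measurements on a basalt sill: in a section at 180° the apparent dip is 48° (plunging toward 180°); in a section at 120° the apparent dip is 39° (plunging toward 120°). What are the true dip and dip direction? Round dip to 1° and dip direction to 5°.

Represent each trace as a vector plunging at its apparent dip toward its trend (east-north-up frame): v₁ = (0.000, -0.669, -0.743), v₂ = (0.673, -0.389, -0.629).
Cross product v₁ × v₂ gives the pole to the plane: n ∝ (0.132, -0.500, 0.450).
True dip = arccos(n_z / |n|) = arccos(0.6566) = 49.0°.
Dip direction = azimuth of (n_x, n_y) = atan2(0.132, -0.500) = 165°.

true dip 49°, dip direction 165°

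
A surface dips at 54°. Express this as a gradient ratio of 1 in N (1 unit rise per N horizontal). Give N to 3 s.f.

1 : N means tan θ = 1/N, so N = 1/tan 54° = 1/1.3764

1 in 0.727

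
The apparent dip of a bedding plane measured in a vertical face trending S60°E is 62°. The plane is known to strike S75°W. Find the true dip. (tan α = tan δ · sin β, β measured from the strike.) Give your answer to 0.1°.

The section is 45° from the strike.
tan(true dip) = tan 62° / sin 45° = 2.6597
true dip = arctan 2.6597 = 69.39°

69.4°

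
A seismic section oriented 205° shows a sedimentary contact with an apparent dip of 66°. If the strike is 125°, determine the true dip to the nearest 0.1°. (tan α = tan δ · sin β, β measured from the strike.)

The section is 80° from the strike.
tan(true dip) = tan 66° / sin 80° = 2.2807
δ = arctan(2.2807) = 66.32°

66.3°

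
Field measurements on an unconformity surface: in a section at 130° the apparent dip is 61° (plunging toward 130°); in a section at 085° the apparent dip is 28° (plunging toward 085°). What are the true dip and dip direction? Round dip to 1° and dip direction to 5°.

true dip 64°, dip direction 160°

Each apparent-dip line lies in the plane. As unit vectors (x east, y north, z up), v₁ plunges 61°→130° and v₂ plunges 28°→085°.
The plane normal is n = v₁ × v₂ ∝ (0.214, -0.595, 0.303).
Dip δ = arctan(|n_h|/n_z) = arctan(0.632/0.303) = 64.4°.
Dip direction = atan2(0.214, -0.595) = 160° (azimuth of n's horizontal projection).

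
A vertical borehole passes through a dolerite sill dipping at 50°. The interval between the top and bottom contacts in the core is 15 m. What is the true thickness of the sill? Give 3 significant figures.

9.64 m

True thickness t = h · cos(dip) = 15 × cos 50°
t = 15 × 0.6428 = 9.642 m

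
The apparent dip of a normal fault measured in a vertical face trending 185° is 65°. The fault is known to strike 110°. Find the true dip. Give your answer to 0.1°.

65.8°

β = acute angle between strike 110° and section 185° = 75°.
tan δ = tan α / sin β = tan 65° / sin 75° = 2.1445 / 0.9659 = 2.2202
δ = arctan(2.2202) = 65.75°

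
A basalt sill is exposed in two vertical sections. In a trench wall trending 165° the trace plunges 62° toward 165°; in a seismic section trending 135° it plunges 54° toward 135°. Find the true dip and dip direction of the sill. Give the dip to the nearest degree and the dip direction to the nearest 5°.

true dip 63°, dip direction 180°

Represent each trace as a vector plunging at its apparent dip toward its trend (east-north-up frame): v₁ = (0.122, -0.453, -0.883), v₂ = (0.416, -0.416, -0.809).
The plane normal is n = v₁ × v₂ ∝ (-0.000, -0.269, 0.138).
Dip δ = arctan(|n_h|/n_z) = arctan(0.269/0.138) = 62.8°.
Dip direction = atan2(-0.000, -0.269) = 180° (azimuth of n's horizontal projection).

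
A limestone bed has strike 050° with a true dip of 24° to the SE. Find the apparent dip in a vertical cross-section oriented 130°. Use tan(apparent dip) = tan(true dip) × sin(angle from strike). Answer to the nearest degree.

24°

Angle between strike (050°) and section (130°): β = 80°.
tan(apparent dip) = tan 24° · sin 80° = 0.4385
α = arctan(0.4385) = 23.68°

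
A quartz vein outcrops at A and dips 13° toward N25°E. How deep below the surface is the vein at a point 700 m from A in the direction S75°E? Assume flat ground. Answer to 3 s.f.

28.1 m

The hole lies 80° from the dip direction, so the down-dip offset is 700 × cos 80° = 121.55 m.
Depth = down-dip offset × tan(dip) = 121.55 × tan 13° = 121.55 × 0.2309
Depth = 28.06 m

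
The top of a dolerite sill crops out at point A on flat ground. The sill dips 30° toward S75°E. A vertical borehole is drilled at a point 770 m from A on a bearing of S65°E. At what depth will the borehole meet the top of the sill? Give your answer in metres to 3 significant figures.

The hole lies 10° from the dip direction, so the down-dip offset is 770 × cos 10° = 758.30 m.
Depth = down-dip offset × tan(dip) = 758.30 × tan 30° = 758.30 × 0.5774
Depth = 437.81 m

438 m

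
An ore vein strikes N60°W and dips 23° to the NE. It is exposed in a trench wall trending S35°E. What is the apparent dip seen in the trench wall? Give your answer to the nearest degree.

Angle between strike (N60°W) and section (S35°E): β = 25°.
tan(apparent dip) = tan 23° · sin 25° = 0.1794
apparent dip = arctan 0.1794 = 10.17°

10°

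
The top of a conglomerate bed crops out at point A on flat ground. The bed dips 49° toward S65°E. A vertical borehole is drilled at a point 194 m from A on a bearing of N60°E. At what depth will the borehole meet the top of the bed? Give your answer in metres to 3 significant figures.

128 m

The hole lies 55° from the dip direction, so the down-dip offset is 194 × cos 55° = 111.27 m.
Depth = down-dip offset × tan(dip) = 111.27 × tan 49° = 111.27 × 1.1504
Depth = 128.01 m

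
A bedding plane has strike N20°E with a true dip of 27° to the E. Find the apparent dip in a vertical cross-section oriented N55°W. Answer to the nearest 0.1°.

The section lies 75° from the strike.
tan(apparent dip) = tan 27° · sin 75° = 0.4922
α = arctan(0.4922) = 26.20°

26.2°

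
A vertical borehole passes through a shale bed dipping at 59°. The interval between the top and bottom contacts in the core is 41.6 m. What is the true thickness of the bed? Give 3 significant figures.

True thickness t = h · cos(dip) = 41.6 × cos 59°
t = 41.6 × 0.5150 = 21.426 m

21.4 m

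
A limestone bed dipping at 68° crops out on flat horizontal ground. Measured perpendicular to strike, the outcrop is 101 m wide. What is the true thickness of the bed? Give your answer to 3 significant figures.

93.6 m

True thickness t = w · sin(dip) = 101 × sin 68°
t = 101 × 0.9272 = 93.646 m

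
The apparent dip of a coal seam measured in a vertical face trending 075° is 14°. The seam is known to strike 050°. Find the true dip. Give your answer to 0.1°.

30.5°

β = acute angle between strike 050° and section 075° = 25°.
tan(true dip) = tan 14° / sin 25° = 0.5900
true dip = arctan 0.5900 = 30.54°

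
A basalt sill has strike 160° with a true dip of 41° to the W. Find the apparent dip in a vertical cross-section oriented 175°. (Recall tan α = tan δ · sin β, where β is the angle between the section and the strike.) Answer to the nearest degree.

13°

The strike is 160° and the section trends 175°; the acute angle between them is β = 15°.
tan(apparent dip) = tan 41° · sin 15° = 0.2250
α = arctan(0.2250) = 12.68°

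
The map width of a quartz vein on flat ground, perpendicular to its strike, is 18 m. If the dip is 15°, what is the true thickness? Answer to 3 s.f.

4.66 m

True thickness t = w · sin(dip) = 18 × sin 15°
t = 18 × 0.2588 = 4.659 m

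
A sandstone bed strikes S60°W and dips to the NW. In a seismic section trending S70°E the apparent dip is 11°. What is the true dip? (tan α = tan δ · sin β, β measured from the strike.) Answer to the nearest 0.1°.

The section is 50° from the strike.
tan δ = tan α / sin β = tan 11° / sin 50° = 0.1944 / 0.7660 = 0.2537
true dip = arctan 0.2537 = 14.24°

14.2°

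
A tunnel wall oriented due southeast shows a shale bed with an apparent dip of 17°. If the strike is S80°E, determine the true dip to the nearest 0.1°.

The section is 35° from the strike.
tan δ = tan α / sin β = tan 17° / sin 35° = 0.3057 / 0.5736 = 0.5330
true dip = arctan 0.5330 = 28.06°

28.1°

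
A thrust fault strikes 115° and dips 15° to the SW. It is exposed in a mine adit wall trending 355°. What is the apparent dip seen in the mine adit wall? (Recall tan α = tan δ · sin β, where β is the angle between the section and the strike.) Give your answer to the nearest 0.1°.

The strike is 115° and the section trends 355°; the acute angle between them is β = 60°.
tan α = tan 15° × sin 60° = 0.2679 × 0.8660 = 0.2321
α = arctan(0.2321) = 13.06°

13.1°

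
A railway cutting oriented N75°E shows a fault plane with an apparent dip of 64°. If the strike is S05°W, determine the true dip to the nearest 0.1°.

65.4°

β = acute angle between strike S05°W and section N75°E = 70°.
tan(true dip) = tan 64° / sin 70° = 2.1819
δ = arctan(2.1819) = 65.38°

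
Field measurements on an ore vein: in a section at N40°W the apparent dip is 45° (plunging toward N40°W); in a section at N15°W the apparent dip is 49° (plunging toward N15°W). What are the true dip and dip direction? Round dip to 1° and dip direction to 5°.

true dip 49°, dip direction 350°

Represent each trace as a vector plunging at its apparent dip toward its trend (east-north-up frame): v₁ = (-0.455, 0.542, -0.707), v₂ = (-0.170, 0.634, -0.755).
Cross product v₁ × v₂ gives the pole to the plane: n ∝ (-0.039, 0.223, 0.196).
Dip δ = arctan(|n_h|/n_z) = arctan(0.226/0.196) = 49.1°.
The horizontal component of n points toward azimuth atan2(n_x, n_y) = 350°, the dip direction.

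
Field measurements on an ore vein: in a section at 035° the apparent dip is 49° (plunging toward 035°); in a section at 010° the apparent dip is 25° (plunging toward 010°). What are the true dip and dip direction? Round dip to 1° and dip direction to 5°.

Represent each trace as a vector plunging at its apparent dip toward its trend (east-north-up frame): v₁ = (0.376, 0.537, -0.755), v₂ = (0.157, 0.893, -0.423).
The plane normal is n = v₁ × v₂ ∝ (0.446, 0.040, 0.251).
tan δ = √(n_x²+n_y²)/n_z = 0.448/0.251, so δ = 60.7°.
Dip direction = azimuth of (n_x, n_y) = atan2(0.446, 0.040) = 85°.

true dip 61°, dip direction 085°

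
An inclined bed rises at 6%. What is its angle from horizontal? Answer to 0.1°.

tan θ = 6/100 = 0.0600
θ = arctan(0.0600) = 3.43°

3.4°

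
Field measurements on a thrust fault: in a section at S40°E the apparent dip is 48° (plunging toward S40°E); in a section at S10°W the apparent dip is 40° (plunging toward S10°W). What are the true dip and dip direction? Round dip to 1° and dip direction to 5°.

true dip 48°, dip direction 150°

Represent each trace as a vector plunging at its apparent dip toward its trend (east-north-up frame): v₁ = (0.430, -0.513, -0.743), v₂ = (-0.133, -0.754, -0.643).
n = v₁ × v₂ = (0.231, -0.375, 0.393) (taken with n_z > 0).
tan δ = √(n_x²+n_y²)/n_z = 0.441/0.393, so δ = 48.3°.
Dip direction = atan2(0.231, -0.375) = 148° (azimuth of n's horizontal projection).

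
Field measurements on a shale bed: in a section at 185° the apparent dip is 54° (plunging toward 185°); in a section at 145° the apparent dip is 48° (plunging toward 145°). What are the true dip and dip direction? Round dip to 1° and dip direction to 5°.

true dip 54°, dip direction 180°

Each apparent-dip line lies in the plane. As unit vectors (x east, y north, z up), v₁ plunges 54°→185° and v₂ plunges 48°→145°.
n = v₁ × v₂ = (-0.008, -0.349, 0.253) (taken with n_z > 0).
True dip = arccos(n_z / |n|) = arccos(0.5870) = 54.1°.
Dip direction = azimuth of (n_x, n_y) = atan2(-0.008, -0.349) = 181°.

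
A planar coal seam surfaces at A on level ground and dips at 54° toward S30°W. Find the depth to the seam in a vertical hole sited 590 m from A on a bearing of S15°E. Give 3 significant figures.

574 m

The hole lies 45° from the dip direction, so the down-dip offset is 590 × cos 45° = 417.19 m.
Depth = down-dip offset × tan(dip) = 417.19 × tan 54° = 417.19 × 1.3764
Depth = 574.22 m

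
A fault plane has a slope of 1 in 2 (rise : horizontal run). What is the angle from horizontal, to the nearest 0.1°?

26.6°

tan θ = 1/2 = 0.5000
θ = arctan(0.5000) = 26.57°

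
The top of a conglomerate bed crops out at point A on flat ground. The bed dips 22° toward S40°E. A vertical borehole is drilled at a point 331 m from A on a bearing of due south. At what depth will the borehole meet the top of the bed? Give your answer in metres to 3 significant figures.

102 m

The hole lies 40° from the dip direction, so the down-dip offset is 331 × cos 40° = 253.56 m.
Depth = down-dip offset × tan(dip) = 253.56 × tan 22° = 253.56 × 0.4040
Depth = 102.45 m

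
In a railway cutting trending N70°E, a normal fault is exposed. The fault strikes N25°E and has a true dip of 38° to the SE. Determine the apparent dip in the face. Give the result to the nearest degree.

The section lies 45° from the strike.
tan(apparent dip) = tan 38° · sin 45° = 0.5525
apparent dip = arctan 0.5525 = 28.92°

29°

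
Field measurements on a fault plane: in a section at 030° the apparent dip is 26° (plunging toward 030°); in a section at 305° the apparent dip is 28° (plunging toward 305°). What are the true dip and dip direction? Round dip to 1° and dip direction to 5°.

Each apparent-dip line lies in the plane. As unit vectors (x east, y north, z up), v₁ plunges 26°→030° and v₂ plunges 28°→305°.
The plane normal is n = v₁ × v₂ ∝ (-0.143, 0.528, 0.791).
tan δ = √(n_x²+n_y²)/n_z = 0.547/0.791, so δ = 34.7°.
The horizontal component of n points toward azimuth atan2(n_x, n_y) = 345°, the dip direction.

true dip 35°, dip direction 345°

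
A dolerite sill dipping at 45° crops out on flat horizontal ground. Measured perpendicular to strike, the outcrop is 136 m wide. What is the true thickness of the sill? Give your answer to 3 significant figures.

96.2 m

True thickness t = w · sin(dip) = 136 × sin 45°
t = 136 × 0.7071 = 96.167 m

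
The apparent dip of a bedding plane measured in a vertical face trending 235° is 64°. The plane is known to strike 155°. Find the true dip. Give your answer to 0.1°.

The section is 80° from the strike.
tan δ = tan α / sin β = tan 64° / sin 80° = 2.0503 / 0.9848 = 2.0819
δ = arctan(2.0819) = 64.34°

64.3°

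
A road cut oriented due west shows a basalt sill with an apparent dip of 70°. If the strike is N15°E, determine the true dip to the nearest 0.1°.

β = acute angle between strike N15°E and section due west = 75°.
tan(true dip) = tan 70° / sin 75° = 2.8444
true dip = arctan 2.8444 = 70.63°

70.6°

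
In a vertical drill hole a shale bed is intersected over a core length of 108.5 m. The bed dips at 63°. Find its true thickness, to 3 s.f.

49.3 m

True thickness t = h · cos(dip) = 108.5 × cos 63°
t = 108.5 × 0.4540 = 49.258 m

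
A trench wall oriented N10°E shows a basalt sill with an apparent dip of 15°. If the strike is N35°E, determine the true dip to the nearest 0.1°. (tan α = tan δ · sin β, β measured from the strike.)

The section is 25° from the strike.
tan δ = tan α / sin β = tan 15° / sin 25° = 0.2679 / 0.4226 = 0.6340
δ = arctan(0.6340) = 32.38°

32.4°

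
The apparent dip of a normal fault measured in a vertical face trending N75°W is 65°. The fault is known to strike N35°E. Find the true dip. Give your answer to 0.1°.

The section is 70° from the strike.
tan δ = tan α / sin β = tan 65° / sin 70° = 2.1445 / 0.9397 = 2.2821
δ = arctan(2.2821) = 66.34°

66.3°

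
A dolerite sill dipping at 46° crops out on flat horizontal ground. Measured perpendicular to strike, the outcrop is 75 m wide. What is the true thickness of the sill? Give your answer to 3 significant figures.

54.0 m

True thickness t = w · sin(dip) = 75 × sin 46°
t = 75 × 0.7193 = 53.950 m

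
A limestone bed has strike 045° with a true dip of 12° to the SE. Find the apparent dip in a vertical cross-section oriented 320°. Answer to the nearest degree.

The section lies 85° from the strike.
tan(apparent dip) = tan 12° · sin 85° = 0.2117
α = arctan(0.2117) = 11.96°

12°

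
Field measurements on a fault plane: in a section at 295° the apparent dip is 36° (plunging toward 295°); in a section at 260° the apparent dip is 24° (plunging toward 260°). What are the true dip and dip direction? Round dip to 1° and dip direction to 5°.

Each apparent-dip line lies in the plane. As unit vectors (x east, y north, z up), v₁ plunges 36°→295° and v₂ plunges 24°→260°.
Cross product v₁ × v₂ gives the pole to the plane: n ∝ (-0.232, 0.231, 0.424).
Dip δ = arctan(|n_h|/n_z) = arctan(0.327/0.424) = 37.7°.
The horizontal component of n points toward azimuth atan2(n_x, n_y) = 315°, the dip direction.

true dip 38°, dip direction 315°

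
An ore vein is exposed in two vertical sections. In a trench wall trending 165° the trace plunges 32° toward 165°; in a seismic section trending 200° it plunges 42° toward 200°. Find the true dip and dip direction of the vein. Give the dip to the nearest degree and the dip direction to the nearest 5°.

Each apparent-dip line lies in the plane. As unit vectors (x east, y north, z up), v₁ plunges 32°→165° and v₂ plunges 42°→200°.
The plane normal is n = v₁ × v₂ ∝ (-0.178, -0.282, 0.361).
Dip δ = arctan(|n_h|/n_z) = arctan(0.333/0.361) = 42.7°.
Dip direction = azimuth of (n_x, n_y) = atan2(-0.178, -0.282) = 212°.

true dip 43°, dip direction 210°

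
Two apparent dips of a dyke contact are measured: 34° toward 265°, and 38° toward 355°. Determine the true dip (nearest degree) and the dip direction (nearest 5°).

Each apparent-dip line lies in the plane. As unit vectors (x east, y north, z up), v₁ plunges 34°→265° and v₂ plunges 38°→355°.
The plane normal is n = v₁ × v₂ ∝ (-0.483, 0.470, 0.653).
Dip δ = arctan(|n_h|/n_z) = arctan(0.674/0.653) = 45.9°.
The horizontal component of n points toward azimuth atan2(n_x, n_y) = 314°, the dip direction.

true dip 46°, dip direction 315°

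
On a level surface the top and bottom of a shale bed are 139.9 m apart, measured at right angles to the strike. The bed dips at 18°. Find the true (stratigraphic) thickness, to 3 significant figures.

43.2 m

True thickness t = w · sin(dip) = 139.9 × sin 18°
t = 139.9 × 0.3090 = 43.231 m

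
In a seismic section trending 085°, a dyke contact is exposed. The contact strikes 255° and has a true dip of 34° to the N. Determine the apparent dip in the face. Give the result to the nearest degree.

7°

The strike is 255° and the section trends 085°; the acute angle between them is β = 10°.
tan(apparent dip) = tan 34° · sin 10° = 0.1171
α = arctan(0.1171) = 6.68°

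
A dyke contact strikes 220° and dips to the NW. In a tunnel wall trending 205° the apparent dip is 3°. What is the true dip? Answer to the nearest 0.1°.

β = acute angle between strike 220° and section 205° = 15°.
tan δ = tan α / sin β = tan 3° / sin 15° = 0.0524 / 0.2588 = 0.2025
true dip = arctan 0.2025 = 11.45°

11.4°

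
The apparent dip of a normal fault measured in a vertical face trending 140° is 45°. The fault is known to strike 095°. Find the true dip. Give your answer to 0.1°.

The section is 45° from the strike.
tan(true dip) = tan 45° / sin 45° = 1.4142
true dip = arctan 1.4142 = 54.74°

54.7°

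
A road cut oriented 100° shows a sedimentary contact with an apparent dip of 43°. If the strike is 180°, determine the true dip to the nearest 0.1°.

43.4°

β = acute angle between strike 180° and section 100° = 80°.
tan(true dip) = tan 43° / sin 80° = 0.9469
δ = arctan(0.9469) = 43.44°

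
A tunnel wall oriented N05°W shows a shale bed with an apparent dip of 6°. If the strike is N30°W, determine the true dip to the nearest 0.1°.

β = acute angle between strike N30°W and section N05°W = 25°.
tan(true dip) = tan 6° / sin 25° = 0.2487
δ = arctan(0.2487) = 13.97°

14.0°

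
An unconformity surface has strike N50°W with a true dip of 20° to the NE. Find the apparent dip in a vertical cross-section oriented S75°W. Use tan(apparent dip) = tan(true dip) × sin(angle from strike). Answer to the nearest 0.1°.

16.6°

Angle between strike (N50°W) and section (S75°W): β = 55°.
tan α = tan 20° × sin 55° = 0.3640 × 0.8192 = 0.2981
apparent dip = arctan 0.2981 = 16.60°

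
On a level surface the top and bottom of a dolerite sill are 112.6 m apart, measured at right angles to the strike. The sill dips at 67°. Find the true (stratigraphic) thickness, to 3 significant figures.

104 m

True thickness t = w · sin(dip) = 112.6 × sin 67°
t = 112.6 × 0.9205 = 103.649 m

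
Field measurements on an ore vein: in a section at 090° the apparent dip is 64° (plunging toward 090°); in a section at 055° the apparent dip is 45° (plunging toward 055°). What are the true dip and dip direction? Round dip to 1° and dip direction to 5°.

The two traces are lines in the plane: v₁ = (sin 90°·cos 64°, cos 90°·cos 64°, −sin 64°), v₂ = (sin 55°·cos 45°, cos 55°·cos 45°, −sin 45°).
Cross product v₁ × v₂ gives the pole to the plane: n ∝ (0.365, -0.211, 0.178).
Dip δ = arctan(|n_h|/n_z) = arctan(0.421/0.178) = 67.1°.
The horizontal component of n points toward azimuth atan2(n_x, n_y) = 120°, the dip direction.

true dip 67°, dip direction 120°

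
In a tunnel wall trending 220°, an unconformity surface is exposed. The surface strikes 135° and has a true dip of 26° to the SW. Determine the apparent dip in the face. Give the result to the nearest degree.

26°

Angle between strike (135°) and section (220°): β = 85°.
tan(apparent dip) = tan 26° · sin 85° = 0.4859
apparent dip = arctan 0.4859 = 25.91°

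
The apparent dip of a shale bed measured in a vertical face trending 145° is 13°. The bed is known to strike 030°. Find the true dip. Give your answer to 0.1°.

14.3°

The section is 65° from the strike.
tan δ = tan α / sin β = tan 13° / sin 65° = 0.2309 / 0.9063 = 0.2547
true dip = arctan 0.2547 = 14.29°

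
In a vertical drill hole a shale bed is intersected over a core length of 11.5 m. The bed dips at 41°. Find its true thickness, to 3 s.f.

8.68 m

True thickness t = h · cos(dip) = 11.5 × cos 41°
t = 11.5 × 0.7547 = 8.679 m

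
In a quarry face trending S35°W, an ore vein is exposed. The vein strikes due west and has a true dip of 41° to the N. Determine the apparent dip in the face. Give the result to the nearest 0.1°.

The section lies 55° from the strike.
tan(apparent dip) = tan 41° · sin 55° = 0.7121
apparent dip = arctan 0.7121 = 35.45°

35.5°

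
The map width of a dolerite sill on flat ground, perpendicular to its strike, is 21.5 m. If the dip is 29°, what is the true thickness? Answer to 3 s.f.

True thickness t = w · sin(dip) = 21.5 × sin 29°
t = 21.5 × 0.4848 = 10.423 m

10.4 m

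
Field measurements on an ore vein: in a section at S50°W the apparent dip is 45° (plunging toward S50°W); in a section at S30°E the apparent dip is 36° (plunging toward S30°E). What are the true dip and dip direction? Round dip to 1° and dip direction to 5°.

Each apparent-dip line lies in the plane. As unit vectors (x east, y north, z up), v₁ plunges 45°→S50°W and v₂ plunges 36°→S30°E.
Cross product v₁ × v₂ gives the pole to the plane: n ∝ (-0.228, -0.604, 0.563).
True dip = arccos(n_z / |n|) = arccos(0.6572) = 48.9°.
Dip direction = azimuth of (n_x, n_y) = atan2(-0.228, -0.604) = 201°.

true dip 49°, dip direction 200°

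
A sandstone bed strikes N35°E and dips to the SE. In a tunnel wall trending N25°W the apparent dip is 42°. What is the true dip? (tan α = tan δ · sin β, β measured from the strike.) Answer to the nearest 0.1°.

46.1°

β = acute angle between strike N35°E and section N25°W = 60°.
tan(true dip) = tan 42° / sin 60° = 1.0397
true dip = arctan 1.0397 = 46.11°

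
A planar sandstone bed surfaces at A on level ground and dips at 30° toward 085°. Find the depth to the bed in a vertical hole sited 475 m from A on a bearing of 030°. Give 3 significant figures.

The hole lies 55° from the dip direction, so the down-dip offset is 475 × cos 55° = 272.45 m.
Depth = down-dip offset × tan(dip) = 272.45 × tan 30° = 272.45 × 0.5774
Depth = 157.30 m

157 m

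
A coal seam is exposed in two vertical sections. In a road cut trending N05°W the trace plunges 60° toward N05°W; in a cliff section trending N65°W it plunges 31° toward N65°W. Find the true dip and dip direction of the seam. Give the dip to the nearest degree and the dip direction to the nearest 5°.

Represent each trace as a vector plunging at its apparent dip toward its trend (east-north-up frame): v₁ = (-0.044, 0.498, -0.866), v₂ = (-0.777, 0.362, -0.515).
n = v₁ × v₂ = (0.057, 0.650, 0.371) (taken with n_z > 0).
tan δ = √(n_x²+n_y²)/n_z = 0.653/0.371, so δ = 60.4°.
Dip direction = atan2(0.057, 0.650) = 5° (azimuth of n's horizontal projection).

true dip 60°, dip direction 005°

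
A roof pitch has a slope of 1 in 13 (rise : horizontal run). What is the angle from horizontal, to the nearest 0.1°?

tan θ = 1/13 = 0.0769
θ = arctan(0.0769) = 4.40°

4.4°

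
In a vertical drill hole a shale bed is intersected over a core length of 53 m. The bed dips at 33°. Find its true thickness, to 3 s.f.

44.4 m

True thickness t = h · cos(dip) = 53 × cos 33°
t = 53 × 0.8387 = 44.450 m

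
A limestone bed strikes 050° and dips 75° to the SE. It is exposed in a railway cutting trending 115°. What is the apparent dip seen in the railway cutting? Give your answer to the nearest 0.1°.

73.5°

Angle between strike (050°) and section (115°): β = 65°.
tan α = tan 75° × sin 65° = 3.7321 × 0.9063 = 3.3824
α = arctan(3.3824) = 73.53°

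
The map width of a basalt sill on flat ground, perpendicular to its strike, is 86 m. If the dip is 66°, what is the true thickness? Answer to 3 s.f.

78.6 m

True thickness t = w · sin(dip) = 86 × sin 66°
t = 86 × 0.9135 = 78.565 m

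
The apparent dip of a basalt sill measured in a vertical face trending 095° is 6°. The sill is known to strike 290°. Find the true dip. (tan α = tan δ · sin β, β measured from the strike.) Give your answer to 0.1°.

22.1°

The section is 15° from the strike.
tan δ = tan α / sin β = tan 6° / sin 15° = 0.1051 / 0.2588 = 0.4061
δ = arctan(0.4061) = 22.10°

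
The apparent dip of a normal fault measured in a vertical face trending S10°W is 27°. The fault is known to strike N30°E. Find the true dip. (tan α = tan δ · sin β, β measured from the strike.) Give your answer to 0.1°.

β = acute angle between strike N30°E and section S10°W = 20°.
tan(true dip) = tan 27° / sin 20° = 1.4898
δ = arctan(1.4898) = 56.13°

56.1°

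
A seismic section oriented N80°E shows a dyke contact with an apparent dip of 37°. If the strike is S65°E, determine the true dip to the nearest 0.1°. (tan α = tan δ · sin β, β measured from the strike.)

β = acute angle between strike S65°E and section N80°E = 35°.
tan(true dip) = tan 37° / sin 35° = 1.3138
δ = arctan(1.3138) = 52.72°

52.7°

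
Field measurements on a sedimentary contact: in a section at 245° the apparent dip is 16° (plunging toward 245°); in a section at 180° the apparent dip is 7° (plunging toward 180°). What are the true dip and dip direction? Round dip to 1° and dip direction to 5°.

true dip 16°, dip direction 245°

The two traces are lines in the plane: v₁ = (sin 245°·cos 16°, cos 245°·cos 16°, −sin 16°), v₂ = (sin 180°·cos 7°, cos 180°·cos 7°, −sin 7°).
Cross product v₁ × v₂ gives the pole to the plane: n ∝ (-0.224, -0.106, 0.865).
True dip = arccos(n_z / |n|) = arccos(0.9613) = 16.0°.
Dip direction = atan2(-0.224, -0.106) = 245° (azimuth of n's horizontal projection).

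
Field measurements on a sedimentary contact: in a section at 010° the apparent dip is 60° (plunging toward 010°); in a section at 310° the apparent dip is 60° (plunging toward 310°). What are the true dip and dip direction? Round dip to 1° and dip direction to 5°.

The two traces are lines in the plane: v₁ = (sin 10°·cos 60°, cos 10°·cos 60°, −sin 60°), v₂ = (sin 310°·cos 60°, cos 310°·cos 60°, −sin 60°).
n = v₁ × v₂ = (-0.148, 0.407, 0.217) (taken with n_z > 0).
tan δ = √(n_x²+n_y²)/n_z = 0.433/0.217, so δ = 63.4°.
Dip direction = atan2(-0.148, 0.407) = 340° (azimuth of n's horizontal projection).

true dip 63°, dip direction 340°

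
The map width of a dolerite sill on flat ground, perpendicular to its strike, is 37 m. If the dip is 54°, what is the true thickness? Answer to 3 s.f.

True thickness t = w · sin(dip) = 37 × sin 54°
t = 37 × 0.8090 = 29.934 m

29.9 m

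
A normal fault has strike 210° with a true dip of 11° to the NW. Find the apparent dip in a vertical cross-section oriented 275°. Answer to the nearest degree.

Angle between strike (210°) and section (275°): β = 65°.
tan(apparent dip) = tan 11° · sin 65° = 0.1762
apparent dip = arctan 0.1762 = 9.99°

10°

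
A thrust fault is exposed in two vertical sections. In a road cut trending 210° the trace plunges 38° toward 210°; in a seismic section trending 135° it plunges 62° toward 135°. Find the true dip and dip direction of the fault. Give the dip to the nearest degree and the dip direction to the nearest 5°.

Represent each trace as a vector plunging at its apparent dip toward its trend (east-north-up frame): v₁ = (-0.394, -0.682, -0.616), v₂ = (0.332, -0.332, -0.883).
Cross product v₁ × v₂ gives the pole to the plane: n ∝ (0.398, -0.552, 0.357).
True dip = arccos(n_z / |n|) = arccos(0.4647) = 62.3°.
Dip direction = atan2(0.398, -0.552) = 144° (azimuth of n's horizontal projection).

true dip 62°, dip direction 145°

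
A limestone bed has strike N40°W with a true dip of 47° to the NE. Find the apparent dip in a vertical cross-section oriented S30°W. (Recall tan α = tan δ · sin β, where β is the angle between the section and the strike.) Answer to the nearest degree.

45°

Angle between strike (N40°W) and section (S30°W): β = 70°.
tan(apparent dip) = tan 47° · sin 70° = 1.0077
apparent dip = arctan 1.0077 = 45.22°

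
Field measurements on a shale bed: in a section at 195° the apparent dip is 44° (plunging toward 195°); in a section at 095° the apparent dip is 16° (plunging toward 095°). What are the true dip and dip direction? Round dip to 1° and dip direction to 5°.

true dip 47°, dip direction 170°

Represent each trace as a vector plunging at its apparent dip toward its trend (east-north-up frame): v₁ = (-0.186, -0.695, -0.695), v₂ = (0.958, -0.084, -0.276).
The plane normal is n = v₁ × v₂ ∝ (0.133, -0.717, 0.681).
Dip δ = arctan(|n_h|/n_z) = arctan(0.729/0.681) = 46.9°.
Dip direction = azimuth of (n_x, n_y) = atan2(0.133, -0.717) = 169°.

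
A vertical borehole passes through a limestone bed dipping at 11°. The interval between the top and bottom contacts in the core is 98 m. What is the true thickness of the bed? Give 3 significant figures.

True thickness t = h · cos(dip) = 98 × cos 11°
t = 98 × 0.9816 = 96.199 m

96.2 m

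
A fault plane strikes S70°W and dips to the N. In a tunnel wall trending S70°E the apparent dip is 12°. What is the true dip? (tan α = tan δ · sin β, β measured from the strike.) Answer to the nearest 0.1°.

β = acute angle between strike S70°W and section S70°E = 40°.
tan δ = tan α / sin β = tan 12° / sin 40° = 0.2126 / 0.6428 = 0.3307
true dip = arctan 0.3307 = 18.30°

18.3°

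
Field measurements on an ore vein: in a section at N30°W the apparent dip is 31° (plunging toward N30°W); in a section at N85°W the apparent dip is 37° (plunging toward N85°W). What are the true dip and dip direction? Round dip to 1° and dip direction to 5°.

Each apparent-dip line lies in the plane. As unit vectors (x east, y north, z up), v₁ plunges 31°→N30°W and v₂ plunges 37°→N85°W.
The plane normal is n = v₁ × v₂ ∝ (-0.411, 0.152, 0.561).
Dip δ = arctan(|n_h|/n_z) = arctan(0.438/0.561) = 38.0°.
Dip direction = atan2(-0.411, 0.152) = 290° (azimuth of n's horizontal projection).

true dip 38°, dip direction 290°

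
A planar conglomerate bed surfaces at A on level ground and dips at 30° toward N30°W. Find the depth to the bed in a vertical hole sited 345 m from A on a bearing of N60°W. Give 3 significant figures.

The hole lies 30° from the dip direction, so the down-dip offset is 345 × cos 30° = 298.78 m.
Depth = down-dip offset × tan(dip) = 298.78 × tan 30° = 298.78 × 0.5774
Depth = 172.50 m

172 m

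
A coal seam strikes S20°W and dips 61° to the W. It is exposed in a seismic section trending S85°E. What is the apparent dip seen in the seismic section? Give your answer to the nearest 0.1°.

60.2°

The section lies 75° from the strike.
tan(apparent dip) = tan 61° · sin 75° = 1.7426
apparent dip = arctan 1.7426 = 60.15°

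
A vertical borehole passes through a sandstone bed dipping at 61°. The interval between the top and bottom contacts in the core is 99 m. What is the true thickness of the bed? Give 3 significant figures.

48.0 m

True thickness t = h · cos(dip) = 99 × cos 61°
t = 99 × 0.4848 = 47.996 m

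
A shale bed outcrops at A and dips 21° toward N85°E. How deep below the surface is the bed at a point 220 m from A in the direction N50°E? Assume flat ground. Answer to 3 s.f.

The hole lies 35° from the dip direction, so the down-dip offset is 220 × cos 35° = 180.21 m.
Depth = down-dip offset × tan(dip) = 180.21 × tan 21° = 180.21 × 0.3839
Depth = 69.18 m

69.2 m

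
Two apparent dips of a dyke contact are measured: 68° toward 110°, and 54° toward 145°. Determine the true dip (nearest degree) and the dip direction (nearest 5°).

true dip 70°, dip direction 085°

The two traces are lines in the plane: v₁ = (sin 110°·cos 68°, cos 110°·cos 68°, −sin 68°), v₂ = (sin 145°·cos 54°, cos 145°·cos 54°, −sin 54°).
The plane normal is n = v₁ × v₂ ∝ (0.343, 0.028, 0.126).
True dip = arccos(n_z / |n|) = arccos(0.3447) = 69.8°.
The horizontal component of n points toward azimuth atan2(n_x, n_y) = 85°, the dip direction.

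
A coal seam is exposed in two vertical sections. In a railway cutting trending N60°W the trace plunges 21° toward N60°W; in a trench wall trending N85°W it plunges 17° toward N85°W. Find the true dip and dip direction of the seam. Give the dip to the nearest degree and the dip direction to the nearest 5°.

Represent each trace as a vector plunging at its apparent dip toward its trend (east-north-up frame): v₁ = (-0.809, 0.467, -0.358), v₂ = (-0.953, 0.083, -0.292).
The plane normal is n = v₁ × v₂ ∝ (-0.107, 0.105, 0.377).
Dip δ = arctan(|n_h|/n_z) = arctan(0.150/0.377) = 21.6°.
The horizontal component of n points toward azimuth atan2(n_x, n_y) = 315°, the dip direction.

true dip 22°, dip direction 315°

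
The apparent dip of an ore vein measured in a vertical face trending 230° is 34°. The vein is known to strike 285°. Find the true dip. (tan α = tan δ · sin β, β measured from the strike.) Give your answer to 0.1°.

The section is 55° from the strike.
tan δ = tan α / sin β = tan 34° / sin 55° = 0.6745 / 0.8192 = 0.8234
true dip = arctan 0.8234 = 39.47°

39.5°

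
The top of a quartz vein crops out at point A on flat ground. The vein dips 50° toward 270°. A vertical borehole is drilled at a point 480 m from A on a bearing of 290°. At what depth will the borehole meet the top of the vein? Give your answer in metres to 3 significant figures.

The hole lies 20° from the dip direction, so the down-dip offset is 480 × cos 20° = 451.05 m.
Depth = down-dip offset × tan(dip) = 451.05 × tan 50° = 451.05 × 1.1918
Depth = 537.54 m

538 m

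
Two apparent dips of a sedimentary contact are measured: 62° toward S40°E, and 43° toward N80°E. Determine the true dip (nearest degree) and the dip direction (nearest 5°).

true dip 62°, dip direction 140°

Each apparent-dip line lies in the plane. As unit vectors (x east, y north, z up), v₁ plunges 62°→S40°E and v₂ plunges 43°→N80°E.
Cross product v₁ × v₂ gives the pole to the plane: n ∝ (0.357, -0.430, 0.297).
tan δ = √(n_x²+n_y²)/n_z = 0.559/0.297, so δ = 62.0°.
The horizontal component of n points toward azimuth atan2(n_x, n_y) = 140°, the dip direction.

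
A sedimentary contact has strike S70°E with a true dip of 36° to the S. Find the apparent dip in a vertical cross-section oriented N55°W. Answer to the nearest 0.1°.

Angle between strike (S70°E) and section (N55°W): β = 15°.
tan(apparent dip) = tan 36° · sin 15° = 0.1880
apparent dip = arctan 0.1880 = 10.65°

10.6°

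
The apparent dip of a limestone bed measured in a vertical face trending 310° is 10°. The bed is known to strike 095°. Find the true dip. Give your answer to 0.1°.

17.1°

The section is 35° from the strike.
tan δ = tan α / sin β = tan 10° / sin 35° = 0.1763 / 0.5736 = 0.3074
true dip = arctan 0.3074 = 17.09°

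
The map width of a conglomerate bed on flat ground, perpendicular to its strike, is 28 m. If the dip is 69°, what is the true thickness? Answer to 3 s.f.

True thickness t = w · sin(dip) = 28 × sin 69°
t = 28 × 0.9336 = 26.140 m

26.1 m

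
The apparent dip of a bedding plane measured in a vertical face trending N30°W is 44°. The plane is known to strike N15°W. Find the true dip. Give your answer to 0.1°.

75.0°

β = acute angle between strike N15°W and section N30°W = 15°.
tan δ = tan α / sin β = tan 44° / sin 15° = 0.9657 / 0.2588 = 3.7311
δ = arctan(3.7311) = 75.00°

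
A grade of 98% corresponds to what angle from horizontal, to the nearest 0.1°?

tan θ = 98/100 = 0.9800
θ = arctan(0.9800) = 44.42°

44.4°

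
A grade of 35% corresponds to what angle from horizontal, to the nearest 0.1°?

tan θ = 35/100 = 0.3500
θ = arctan(0.3500) = 19.29°

19.3°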